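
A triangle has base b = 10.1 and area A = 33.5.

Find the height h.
A = ½·b·h  ⇒  h = 2A/b = 2·33.5/10.1 = 67/10.1 ≈ 6.63366

h = 6.634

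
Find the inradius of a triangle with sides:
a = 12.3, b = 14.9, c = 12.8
r = Area/s where s is the semi-perimeter.
s = (12.3 + 14.9 + 12.8)/2 = 40/2 = 20
Area = √(s(s−a)(s−b)(s−c)) = √(20·7.7·5.1·7.2) ≈ √5654.88 ≈ 75.1989
r ≈ 75.1989/20 ≈ 3.75995

r = 3.76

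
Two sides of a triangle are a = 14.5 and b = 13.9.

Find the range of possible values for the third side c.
Triangle inequality: |a − b| < c < a + b
|a − b| = |14.5 − 13.9| = 0.6
a + b = 14.5 + 13.9 = 28.4

0.6 < c < 28.4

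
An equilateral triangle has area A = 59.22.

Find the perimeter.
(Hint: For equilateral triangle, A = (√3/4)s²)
A = (√3/4)s²  ⇒  s² = 4A/√3 = 4·59.22/√3 = 236.88/1.73205 ≈ 136.763
s ≈ √136.763 ≈ 11.6946
Perimeter = 3s ≈ 3·11.6946 ≈ 35.0837

Perimeter = 35.08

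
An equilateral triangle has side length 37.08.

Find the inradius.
r = Area/s with s the semi-perimeter.
Area = (√3/4)·37.08² = (√3/4)·1374.9264 ≈ 0.433013·1374.9264 ≈ 595.361
s = 3·37.08/2 = 55.62
r ≈ 595.361/55.62 ≈ 10.7041
(Equivalently r = side/(2√3) = 37.08/3.4641 ≈ 10.7041.)

r = 10.7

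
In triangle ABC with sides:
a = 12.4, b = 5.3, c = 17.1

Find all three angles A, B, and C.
Law of cosines for each angle (a² = 153.76, b² = 28.09, c² = 292.41):
cos(A) = (b² + c² − a²)/(2bc) = (28.09 + 292.41 − 153.76)/(2·5.3·17.1) = 166.74/181.26 ≈ 0.919894  ⇒  A ≈ 23.0894°
cos(B) = (a² + c² − b²)/(2ac) = (153.76 + 292.41 − 28.09)/(2·12.4·17.1) = 418.08/424.08 ≈ 0.985852  ⇒  B ≈ 9.64945°
cos(C) = (a² + b² − c²)/(2ab) = (153.76 + 28.09 − 292.41)/(2·12.4·5.3) = -110.56/131.44 ≈ -0.841144  ⇒  C ≈ 147.261°
Check: A + B + C ≈ 180°

A = 23.09°, B = 9.649°, C = 147.3°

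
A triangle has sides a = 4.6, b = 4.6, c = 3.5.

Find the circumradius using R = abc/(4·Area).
First find the area with Heron's formula.
s = (4.6 + 4.6 + 3.5)/2 = 6.35
Area = √(s(s−a)(s−b)(s−c)) = √(6.35·1.75·1.75·2.85) ≈ √55.4236 ≈ 7.4447
abc = 4.6·4.6·3.5 = 74.06
R = abc/(4·Area) ≈ 74.06/(4·7.4447) = 74.06/29.7788 ≈ 2.487

R = 2.487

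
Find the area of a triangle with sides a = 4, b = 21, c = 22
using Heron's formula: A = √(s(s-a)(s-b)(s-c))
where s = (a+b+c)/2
s = (4 + 21 + 22)/2 = 47/2 = 23.5
s − a = 19.5, s − b = 2.5, s − c = 1.5
s(s−a)(s−b)(s−c) = 23.5·19.5·2.5·1.5 = 1718.4375
Area = √1718.4375 ≈ 41.454

s = 23.5, Area = 41.45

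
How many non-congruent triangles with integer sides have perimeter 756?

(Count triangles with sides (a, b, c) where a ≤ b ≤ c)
Let a ≤ b ≤ c with a + b + c = 756. The only binding inequality is a + b > c, i.e. 756 − c > c, so c < 756/2; and c ≥ 756/3 since c is the largest side.
So 252 ≤ c ≤ 377. For each c, b runs from ⌈(756 − c)/2⌉ up to c (then a = 756 − b − c satisfies 1 ≤ a ≤ b automatically), giving c − ⌈(756 − c)/2⌉ + 1 choices.
Summing over c: 1 + 2 + 4 + 5 + … + 187 + 188  (126 terms, c = 252, …, 377) = 11907
Check (closed form: nearest integer to p²/48 for even p, (p+3)²/48 for odd p): 756²/48 = 571536/48 ≈ 11907.00 → 11907

11907 triangles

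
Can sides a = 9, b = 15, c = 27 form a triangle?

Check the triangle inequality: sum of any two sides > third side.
a + b vs c: 9 + 15 = 24 ≤ 27  ✗
a + c vs b: 9 + 27 = 36 > 15  ✓
b + c vs a: 15 + 27 = 42 > 9  ✓

No: 9 + 15 = 24 is not > 27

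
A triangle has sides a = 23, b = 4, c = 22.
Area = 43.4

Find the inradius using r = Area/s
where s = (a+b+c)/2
s = (23 + 4 + 22)/2 = 49/2 = 24.5
r = Area/s = 43.4/24.5 ≈ 1.77143

r = 1.771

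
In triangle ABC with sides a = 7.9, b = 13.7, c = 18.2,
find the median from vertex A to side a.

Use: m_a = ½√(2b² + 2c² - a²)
m_a = ½√(2·13.7² + 2·18.2² − 7.9²) = ½√(2·187.69 + 2·331.24 − 62.41) = ½√(375.38 + 662.48 − 62.41) = ½√975.45
√975.45 ≈ 31.2322, so m_a ≈ 15.6161

m_a = 15.62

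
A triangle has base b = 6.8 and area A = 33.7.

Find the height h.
A = ½·b·h  ⇒  h = 2A/b = 2·33.7/6.8 = 67.4/6.8 ≈ 9.91176

h = 9.912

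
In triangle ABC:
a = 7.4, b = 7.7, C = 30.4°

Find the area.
Two sides and the included angle (SAS): A = ½·a·b·sin(C) = ½·7.4·7.7·sin(30.4°)
sin(30.4°) ≈ 0.506034
A ≈ ½·56.98·0.506034 = 28.49·0.506034 ≈ 14.4169

Area = 14.42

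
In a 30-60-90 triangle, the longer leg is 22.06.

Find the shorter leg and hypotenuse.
In a 30-60-90 triangle the sides are in ratio 1 : √3 : 2, so short leg = long leg/√3 and hypotenuse = 2·(short leg).
Short leg = 22.06/√3 ≈ 22.06/1.73205 ≈ 12.7363
Hypotenuse = 2·12.7363 ≈ 25.4727

Short leg = 12.74, Hypotenuse = 25.47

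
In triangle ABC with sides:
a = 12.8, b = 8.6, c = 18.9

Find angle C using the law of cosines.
c² = a² + b² − 2ab·cos(C)  ⇒  cos(C) = (a² + b² − c²)/(2ab)
cos(C) = (12.8² + 8.6² − 18.9²)/(2·12.8·8.6) = (163.84 + 73.96 − 357.21)/220.16 = -119.41/220.16 ≈ -0.542378
C = arccos(-0.542378) ≈ 122.846°

C = 122.8°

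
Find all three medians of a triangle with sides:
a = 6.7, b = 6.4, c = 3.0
Median formula: m_a = ½√(2b² + 2c² − a²) (and cyclically). a² = 44.89, b² = 40.96, c² = 9.
m_a = ½√(2·40.96 + 2·9 − 44.89) = ½√55.03 ≈ ½·7.41822 ≈ 3.70911
m_b = ½√(2·44.89 + 2·9 − 40.96) = ½√66.82 ≈ ½·8.17435 ≈ 4.08718
m_c = ½√(2·44.89 + 2·40.96 − 9) = ½√162.7 ≈ ½·12.7554 ≈ 6.3777

m_a = 3.709, m_b = 4.087, m_c = 6.378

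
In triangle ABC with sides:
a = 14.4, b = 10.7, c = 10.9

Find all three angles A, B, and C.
Law of cosines for each angle (a² = 207.36, b² = 114.49, c² = 118.81):
cos(A) = (b² + c² − a²)/(2bc) = (114.49 + 118.81 − 207.36)/(2·10.7·10.9) = 25.94/233.26 ≈ 0.111206  ⇒  A ≈ 83.6151°
cos(B) = (a² + c² − b²)/(2ac) = (207.36 + 118.81 − 114.49)/(2·14.4·10.9) = 211.68/313.92 ≈ 0.674312  ⇒  B ≈ 47.5993°
cos(C) = (a² + b² − c²)/(2ab) = (207.36 + 114.49 − 118.81)/(2·14.4·10.7) = 203.04/308.16 ≈ 0.658879  ⇒  C ≈ 48.7856°
Check: A + B + C ≈ 180°

A = 83.62°, B = 47.6°, C = 48.79°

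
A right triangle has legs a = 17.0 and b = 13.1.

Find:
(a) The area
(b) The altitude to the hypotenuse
(a) The legs are perpendicular, so Area = ½·a·b = ½·17.0·13.1 = ½·222.7 = 111.35
(b) Hypotenuse c = √(a² + b²) = √(289 + 171.61) = √460.61 ≈ 21.4618
    Area = ½·c·h_c  ⇒  h_c = 2·Area/c = 222.7/21.4618 ≈ 10.3766

Area = 111.35, h_c = 10.38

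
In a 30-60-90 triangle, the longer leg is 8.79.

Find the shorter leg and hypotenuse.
In a 30-60-90 triangle the sides are in ratio 1 : √3 : 2, so short leg = long leg/√3 and hypotenuse = 2·(short leg).
Short leg = 8.79/√3 ≈ 8.79/1.73205 ≈ 5.07491
Hypotenuse = 2·5.07491 ≈ 10.1498

Short leg = 5.075, Hypotenuse = 10.15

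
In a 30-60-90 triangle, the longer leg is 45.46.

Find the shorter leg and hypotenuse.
In a 30-60-90 triangle the sides are in ratio 1 : √3 : 2, so short leg = long leg/√3 and hypotenuse = 2·(short leg).
Short leg = 45.46/√3 ≈ 45.46/1.73205 ≈ 26.2463
Hypotenuse = 2·26.2463 ≈ 52.4927

Short leg = 26.25, Hypotenuse = 52.49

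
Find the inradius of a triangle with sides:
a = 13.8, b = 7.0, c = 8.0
r = Area/s where s is the semi-perimeter.
s = (13.8 + 7.0 + 8.0)/2 = 28.8/2 = 14.4
Area = √(s(s−a)(s−b)(s−c)) = √(14.4·0.6·7.4·6.4) ≈ √409.19 ≈ 20.2285
r ≈ 20.2285/14.4 ≈ 1.40475

r = 1.405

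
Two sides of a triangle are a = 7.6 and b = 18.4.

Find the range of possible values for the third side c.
Triangle inequality: |a − b| < c < a + b
|a − b| = |7.6 − 18.4| = 10.8
a + b = 7.6 + 18.4 = 26

10.8 < c < 26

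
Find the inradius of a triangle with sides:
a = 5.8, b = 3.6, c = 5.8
r = Area/s where s is the semi-perimeter.
s = (5.8 + 3.6 + 5.8)/2 = 15.2/2 = 7.6
Area = √(s(s−a)(s−b)(s−c)) = √(7.6·1.8·4·1.8) ≈ √98.496 ≈ 9.92452
r ≈ 9.92452/7.6 ≈ 1.30586

r = 1.306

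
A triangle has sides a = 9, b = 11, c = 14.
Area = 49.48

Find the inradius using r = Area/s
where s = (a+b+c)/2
s = (9 + 11 + 14)/2 = 34/2 = 17
r = Area/s = 49.48/17 ≈ 2.91059

r = 2.911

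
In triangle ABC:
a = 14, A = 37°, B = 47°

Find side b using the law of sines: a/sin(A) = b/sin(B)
a/sin(A) = b/sin(B)  ⇒  b = a·sin(B)/sin(A) = 14·sin(47°)/sin(37°)
sin(47°) ≈ 0.731354, sin(37°) ≈ 0.601815
b ≈ 14·0.731354/0.601815 ≈ 10.239/0.601815 ≈ 17.0135

b = 17.01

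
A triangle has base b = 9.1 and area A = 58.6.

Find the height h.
A = ½·b·h  ⇒  h = 2A/b = 2·58.6/9.1 = 117.2/9.1 ≈ 12.8791

h = 12.88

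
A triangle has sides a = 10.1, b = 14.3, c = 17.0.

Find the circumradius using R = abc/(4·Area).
First find the area with Heron's formula.
s = (10.1 + 14.3 + 17.0)/2 = 20.7
Area = √(s(s−a)(s−b)(s−c)) = √(20.7·10.6·6.4·3.7) ≈ √5195.87 ≈ 72.0824
abc = 10.1·14.3·17.0 = 2455.31
R = abc/(4·Area) ≈ 2455.31/(4·72.0824) = 2455.31/288.329 ≈ 8.51564

R = 8.516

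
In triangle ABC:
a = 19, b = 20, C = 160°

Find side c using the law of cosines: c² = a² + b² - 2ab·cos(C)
c² = 19² + 20² − 2·19·20·cos(160°)
cos(160°) ≈ -0.939693
c² ≈ 361 + 400 − 760·(-0.939693) ≈ 761 + 714.166 ≈ 1475.17
c ≈ √1475.17 ≈ 38.4079

c = 38.41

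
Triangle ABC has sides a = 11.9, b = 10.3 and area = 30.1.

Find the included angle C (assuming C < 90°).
Area = ½·a·b·sin(C)  ⇒  sin(C) = 2·Area/(a·b) = 2·30.1/(11.9·10.3) = 60.2/122.57 ≈ 0.491148
C = arcsin(0.491148) ≈ 29.4161° (taking the acute solution since C < 90°)

C = 29.42°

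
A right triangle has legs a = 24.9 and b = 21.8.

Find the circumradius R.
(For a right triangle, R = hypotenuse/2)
Hypotenuse c = √(a² + b²) = √(620.01 + 475.24) = √1095.25 ≈ 33.0946
R = c/2 ≈ 33.0946/2 ≈ 16.5473

R = 16.55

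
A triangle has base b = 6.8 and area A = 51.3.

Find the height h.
A = ½·b·h  ⇒  h = 2A/b = 2·51.3/6.8 = 102.6/6.8 ≈ 15.0882

h = 15.09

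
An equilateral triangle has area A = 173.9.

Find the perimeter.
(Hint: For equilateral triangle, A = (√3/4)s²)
A = (√3/4)s²  ⇒  s² = 4A/√3 = 4·173.9/√3 = 695.6/1.73205 ≈ 401.605
s ≈ √401.605 ≈ 20.0401
Perimeter = 3s ≈ 3·20.0401 ≈ 60.1202

Perimeter = 60.12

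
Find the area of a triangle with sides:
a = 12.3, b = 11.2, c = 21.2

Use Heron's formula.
s = (12.3 + 11.2 + 21.2)/2 = 44.7/2 = 22.35
s − a = 10.05, s − b = 11.15, s − c = 1.15
s(s−a)(s−b)(s−c) = 22.35·10.05·11.15·1.15 ≈ 2880.16
Area = √2880.16 ≈ 53.6671

Area = 53.67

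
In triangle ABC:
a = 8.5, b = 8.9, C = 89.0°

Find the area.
Two sides and the included angle (SAS): A = ½·a·b·sin(C) = ½·8.5·8.9·sin(89.0°)
sin(89.0°) ≈ 0.999848
A ≈ ½·75.65·0.999848 = 37.825·0.999848 ≈ 37.8192

Area = 37.82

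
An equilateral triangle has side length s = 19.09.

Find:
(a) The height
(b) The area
(a) The height splits the triangle into two 30-60-90 halves: h = s·√3/2 = 19.09·1.73205/2 ≈ 33.0648/2 ≈ 16.5324
(b) Area = (√3/4)·s² = (√3/4)·19.09² = (√3/4)·364.4281 ≈ 0.433013·364.4281 ≈ 157.802

Height = 16.53, Area = 157.8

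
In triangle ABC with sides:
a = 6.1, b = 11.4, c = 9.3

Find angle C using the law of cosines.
c² = a² + b² − 2ab·cos(C)  ⇒  cos(C) = (a² + b² − c²)/(2ab)
cos(C) = (6.1² + 11.4² − 9.3²)/(2·6.1·11.4) = (37.21 + 129.96 − 86.49)/139.08 = 80.68/139.08 ≈ 0.580098
C = arccos(0.580098) ≈ 54.5426°

C = 54.54°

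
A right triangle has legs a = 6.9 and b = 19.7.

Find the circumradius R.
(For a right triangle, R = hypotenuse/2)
Hypotenuse c = √(a² + b²) = √(47.61 + 388.09) = √435.7 ≈ 20.8734
R = c/2 ≈ 20.8734/2 ≈ 10.4367

R = 10.44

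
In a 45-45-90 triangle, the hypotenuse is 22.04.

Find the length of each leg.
In a 45-45-90 triangle hypotenuse = leg·√2, so leg = hypotenuse/√2.
Leg = 22.04/√2 ≈ 22.04/1.41421 ≈ 15.5846

Each leg = 15.58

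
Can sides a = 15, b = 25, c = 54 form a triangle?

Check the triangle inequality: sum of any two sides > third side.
a + b vs c: 15 + 25 = 40 ≤ 54  ✗
a + c vs b: 15 + 54 = 69 > 25  ✓
b + c vs a: 25 + 54 = 79 > 15  ✓

No: 15 + 25 = 40 is not > 54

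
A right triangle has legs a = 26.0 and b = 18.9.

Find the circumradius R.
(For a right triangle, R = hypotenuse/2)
Hypotenuse c = √(a² + b²) = √(676 + 357.21) = √1033.21 ≈ 32.1436
R = c/2 ≈ 32.1436/2 ≈ 16.0718

R = 16.07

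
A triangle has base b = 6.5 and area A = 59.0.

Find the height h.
A = ½·b·h  ⇒  h = 2A/b = 2·59.0/6.5 = 118/6.5 ≈ 18.1538

h = 18.15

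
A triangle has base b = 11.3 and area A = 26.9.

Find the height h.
A = ½·b·h  ⇒  h = 2A/b = 2·26.9/11.3 = 53.8/11.3 ≈ 4.76106

h = 4.761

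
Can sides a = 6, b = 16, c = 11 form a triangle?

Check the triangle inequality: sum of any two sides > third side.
a + b vs c: 6 + 16 = 22 > 11  ✓
a + c vs b: 6 + 11 = 17 > 16  ✓
b + c vs a: 16 + 11 = 27 > 6  ✓

Yes, triangle inequality satisfied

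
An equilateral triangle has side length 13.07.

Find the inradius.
r = Area/s with s the semi-perimeter.
Area = (√3/4)·13.07² = (√3/4)·170.8249 ≈ 0.433013·170.8249 ≈ 73.9694
s = 3·13.07/2 = 19.605
r ≈ 73.9694/19.605 ≈ 3.77298
(Equivalently r = side/(2√3) = 13.07/3.4641 ≈ 3.77298.)

r = 3.773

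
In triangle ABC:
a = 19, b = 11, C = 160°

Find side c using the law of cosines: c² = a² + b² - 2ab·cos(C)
c² = 19² + 11² − 2·19·11·cos(160°)
cos(160°) ≈ -0.939693
c² ≈ 361 + 121 − 418·(-0.939693) ≈ 482 + 392.792 ≈ 874.792
c ≈ √874.792 ≈ 29.5769

c = 29.58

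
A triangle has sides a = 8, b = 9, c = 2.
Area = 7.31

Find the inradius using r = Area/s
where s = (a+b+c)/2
s = (8 + 9 + 2)/2 = 19/2 = 9.5
r = Area/s = 7.31/9.5 ≈ 0.769474

r = 0.7695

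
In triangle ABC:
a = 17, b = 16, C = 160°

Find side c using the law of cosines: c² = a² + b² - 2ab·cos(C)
c² = 17² + 16² − 2·17·16·cos(160°)
cos(160°) ≈ -0.939693
c² ≈ 289 + 256 − 544·(-0.939693) ≈ 545 + 511.193 ≈ 1056.19
c ≈ √1056.19 ≈ 32.4991

c = 32.5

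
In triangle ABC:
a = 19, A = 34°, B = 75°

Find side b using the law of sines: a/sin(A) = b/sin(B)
a/sin(A) = b/sin(B)  ⇒  b = a·sin(B)/sin(A) = 19·sin(75°)/sin(34°)
sin(75°) ≈ 0.965926, sin(34°) ≈ 0.559193
b ≈ 19·0.965926/0.559193 ≈ 18.3526/0.559193 ≈ 32.8198

b = 32.82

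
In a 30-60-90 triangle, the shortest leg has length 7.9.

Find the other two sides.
In a 30-60-90 triangle the sides are in ratio 1 : √3 : 2 (short leg : long leg : hypotenuse).
Long leg = 7.9·√3 ≈ 7.9·1.73205 ≈ 13.6832
Hypotenuse = 2·7.9 = 15.8

Long leg = 7.9√3 = 13.68, Hypotenuse = 15.8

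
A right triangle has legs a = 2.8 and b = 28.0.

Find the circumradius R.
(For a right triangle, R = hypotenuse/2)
Hypotenuse c = √(a² + b²) = √(7.84 + 784) = √791.84 ≈ 28.1397
R = c/2 ≈ 28.1397/2 ≈ 14.0698

R = 14.07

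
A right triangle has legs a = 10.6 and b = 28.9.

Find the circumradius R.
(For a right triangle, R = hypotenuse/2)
Hypotenuse c = √(a² + b²) = √(112.36 + 835.21) = √947.57 ≈ 30.7826
R = c/2 ≈ 30.7826/2 ≈ 15.3913

R = 15.39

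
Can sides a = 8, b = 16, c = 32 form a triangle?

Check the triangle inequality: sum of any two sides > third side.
a + b vs c: 8 + 16 = 24 ≤ 32  ✗
a + c vs b: 8 + 32 = 40 > 16  ✓
b + c vs a: 16 + 32 = 48 > 8  ✓

No: 8 + 16 = 24 is not > 32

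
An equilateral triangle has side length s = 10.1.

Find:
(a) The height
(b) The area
(a) The height splits the triangle into two 30-60-90 halves: h = s·√3/2 = 10.1·1.73205/2 ≈ 17.4937/2 ≈ 8.74686
(b) Area = (√3/4)·s² = (√3/4)·10.1² = (√3/4)·102.01 ≈ 0.433013·102.01 ≈ 44.1716

Height = 8.747, Area = 44.17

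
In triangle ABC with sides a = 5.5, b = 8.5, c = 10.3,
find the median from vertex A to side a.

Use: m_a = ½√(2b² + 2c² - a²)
m_a = ½√(2·8.5² + 2·10.3² − 5.5²) = ½√(2·72.25 + 2·106.09 − 30.25) = ½√(144.5 + 212.18 − 30.25) = ½√326.43
√326.43 ≈ 18.0674, so m_a ≈ 9.03369

m_a = 9.034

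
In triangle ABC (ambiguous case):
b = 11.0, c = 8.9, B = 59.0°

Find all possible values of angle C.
b/sin(B) = c/sin(C)  ⇒  sin(C) = c·sin(B)/b = 8.9·sin(59.0°)/11.0
sin(59.0°) ≈ 0.857167
sin(C) ≈ 8.9·0.857167/11.0 ≈ 7.62879/11.0 ≈ 0.693526
Candidate 1: C₁ = arcsin(0.693526) ≈ 43.9099°  →  A = 180° − 59.0° − 43.9099° ≈ 77.0901° > 0, valid
Candidate 2: C₂ = 180° − C₁ ≈ 136.09°  →  A = 180° − 59.0° − 136.09° ≈ -15.0901° ≤ 0, not a valid triangle

C = 43.91° (one solution)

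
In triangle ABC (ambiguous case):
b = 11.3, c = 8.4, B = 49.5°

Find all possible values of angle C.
b/sin(B) = c/sin(C)  ⇒  sin(C) = c·sin(B)/b = 8.4·sin(49.5°)/11.3
sin(49.5°) ≈ 0.760406
sin(C) ≈ 8.4·0.760406/11.3 ≈ 6.38741/11.3 ≈ 0.565258
Candidate 1: C₁ = arcsin(0.565258) ≈ 34.4202°  →  A = 180° − 49.5° − 34.4202° ≈ 96.0798° > 0, valid
Candidate 2: C₂ = 180° − C₁ ≈ 145.58°  →  A = 180° − 49.5° − 145.58° ≈ -15.0798° ≤ 0, not a valid triangle

C = 34.42° (one solution)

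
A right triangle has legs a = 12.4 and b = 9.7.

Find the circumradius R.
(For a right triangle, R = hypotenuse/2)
Hypotenuse c = √(a² + b²) = √(153.76 + 94.09) = √247.85 ≈ 15.7433
R = c/2 ≈ 15.7433/2 ≈ 7.87163

R = 7.872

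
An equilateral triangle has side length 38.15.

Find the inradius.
r = Area/s with s the semi-perimeter.
Area = (√3/4)·38.15² = (√3/4)·1455.4225 ≈ 0.433013·1455.4225 ≈ 630.216
s = 3·38.15/2 = 57.225
r ≈ 630.216/57.225 ≈ 11.013
(Equivalently r = side/(2√3) = 38.15/3.4641 ≈ 11.013.)

r = 11.01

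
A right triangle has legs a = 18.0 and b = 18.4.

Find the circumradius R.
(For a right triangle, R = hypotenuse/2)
Hypotenuse c = √(a² + b²) = √(324 + 338.56) = √662.56 ≈ 25.7402
R = c/2 ≈ 25.7402/2 ≈ 12.8701

R = 12.87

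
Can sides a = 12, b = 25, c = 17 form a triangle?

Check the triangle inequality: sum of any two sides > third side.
a + b vs c: 12 + 25 = 37 > 17  ✓
a + c vs b: 12 + 17 = 29 > 25  ✓
b + c vs a: 25 + 17 = 42 > 12  ✓

Yes, triangle inequality satisfied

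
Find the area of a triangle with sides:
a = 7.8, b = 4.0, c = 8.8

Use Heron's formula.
s = (7.8 + 4.0 + 8.8)/2 = 20.6/2 = 10.3
s − a = 2.5, s − b = 6.3, s − c = 1.5
s(s−a)(s−b)(s−c) = 10.3·2.5·6.3·1.5 ≈ 243.338
Area = √243.338 ≈ 15.5993

Area = 15.6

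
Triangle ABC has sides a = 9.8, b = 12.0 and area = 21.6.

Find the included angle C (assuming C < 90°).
Area = ½·a·b·sin(C)  ⇒  sin(C) = 2·Area/(a·b) = 2·21.6/(9.8·12.0) = 43.2/117.6 ≈ 0.367347
C = arcsin(0.367347) ≈ 21.5521° (taking the acute solution since C < 90°)

C = 21.55°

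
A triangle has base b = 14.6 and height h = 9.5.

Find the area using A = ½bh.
A = ½·b·h = ½·14.6·9.5 = ½·138.7 = 69.35

Area = 69.35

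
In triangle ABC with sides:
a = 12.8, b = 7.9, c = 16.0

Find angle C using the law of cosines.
c² = a² + b² − 2ab·cos(C)  ⇒  cos(C) = (a² + b² − c²)/(2ab)
cos(C) = (12.8² + 7.9² − 16.0²)/(2·12.8·7.9) = (163.84 + 62.41 − 256)/202.24 = -29.75/202.24 ≈ -0.147102
C = arccos(-0.147102) ≈ 98.459°

C = 98.46°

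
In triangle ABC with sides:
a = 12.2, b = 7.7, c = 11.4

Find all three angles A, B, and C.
Law of cosines for each angle (a² = 148.84, b² = 59.29, c² = 129.96):
cos(A) = (b² + c² − a²)/(2bc) = (59.29 + 129.96 − 148.84)/(2·7.7·11.4) = 40.41/175.56 ≈ 0.230178  ⇒  A ≈ 76.6925°
cos(B) = (a² + c² − b²)/(2ac) = (148.84 + 129.96 − 59.29)/(2·12.2·11.4) = 219.51/278.16 ≈ 0.78915  ⇒  B ≈ 37.8938°
cos(C) = (a² + b² − c²)/(2ab) = (148.84 + 59.29 − 129.96)/(2·12.2·7.7) = 78.17/187.88 ≈ 0.416063  ⇒  C ≈ 65.4137°
Check: A + B + C ≈ 180°

A = 76.69°, B = 37.89°, C = 65.41°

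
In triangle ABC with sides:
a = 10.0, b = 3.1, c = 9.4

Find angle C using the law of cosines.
c² = a² + b² − 2ab·cos(C)  ⇒  cos(C) = (a² + b² − c²)/(2ab)
cos(C) = (10.0² + 3.1² − 9.4²)/(2·10.0·3.1) = (100 + 9.61 − 88.36)/62 = 21.25/62 ≈ 0.342742
C = arccos(0.342742) ≈ 69.956°

C = 69.96°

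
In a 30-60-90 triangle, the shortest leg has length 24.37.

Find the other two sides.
In a 30-60-90 triangle the sides are in ratio 1 : √3 : 2 (short leg : long leg : hypotenuse).
Long leg = 24.37·√3 ≈ 24.37·1.73205 ≈ 42.2101
Hypotenuse = 2·24.37 = 48.74

Long leg = 24.37√3 = 42.21, Hypotenuse = 48.74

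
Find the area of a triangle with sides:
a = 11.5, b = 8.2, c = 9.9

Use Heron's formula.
s = (11.5 + 8.2 + 9.9)/2 = 29.6/2 = 14.8
s − a = 3.3, s − b = 6.6, s − c = 4.9
s(s−a)(s−b)(s−c) = 14.8·3.3·6.6·4.9 ≈ 1579.49
Area = √1579.49 ≈ 39.7427

Area = 39.74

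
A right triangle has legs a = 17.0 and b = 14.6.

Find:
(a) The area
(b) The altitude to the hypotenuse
(a) The legs are perpendicular, so Area = ½·a·b = ½·17.0·14.6 = ½·248.2 = 124.1
(b) Hypotenuse c = √(a² + b²) = √(289 + 213.16) = √502.16 ≈ 22.4089
    Area = ½·c·h_c  ⇒  h_c = 2·Area/c = 248.2/22.4089 ≈ 11.0759

Area = 124.1, h_c = 11.08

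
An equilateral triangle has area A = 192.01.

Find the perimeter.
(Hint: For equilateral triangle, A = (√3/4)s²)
A = (√3/4)s²  ⇒  s² = 4A/√3 = 4·192.01/√3 = 768.04/1.73205 ≈ 443.428
s ≈ √443.428 ≈ 21.0577
Perimeter = 3s ≈ 3·21.0577 ≈ 63.1732

Perimeter = 63.17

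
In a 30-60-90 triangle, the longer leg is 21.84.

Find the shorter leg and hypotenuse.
In a 30-60-90 triangle the sides are in ratio 1 : √3 : 2, so short leg = long leg/√3 and hypotenuse = 2·(short leg).
Short leg = 21.84/√3 ≈ 21.84/1.73205 ≈ 12.6093
Hypotenuse = 2·12.6093 ≈ 25.2187

Short leg = 12.61, Hypotenuse = 25.22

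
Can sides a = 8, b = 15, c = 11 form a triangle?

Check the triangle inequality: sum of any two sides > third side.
a + b vs c: 8 + 15 = 23 > 11  ✓
a + c vs b: 8 + 11 = 19 > 15  ✓
b + c vs a: 15 + 11 = 26 > 8  ✓

Yes, triangle inequality satisfied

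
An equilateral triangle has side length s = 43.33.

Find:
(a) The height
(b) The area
(a) The height splits the triangle into two 30-60-90 halves: h = s·√3/2 = 43.33·1.73205/2 ≈ 75.0498/2 ≈ 37.5249
(b) Area = (√3/4)·s² = (√3/4)·43.33² = (√3/4)·1877.4889 ≈ 0.433013·1877.4889 ≈ 812.977

Height = 37.52, Area = 813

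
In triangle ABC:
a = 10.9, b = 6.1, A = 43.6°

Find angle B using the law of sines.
a/sin(A) = b/sin(B)  ⇒  sin(B) = b·sin(A)/a = 6.1·sin(43.6°)/10.9
sin(43.6°) ≈ 0.68962
sin(B) ≈ 6.1·0.68962/10.9 ≈ 4.20668/10.9 ≈ 0.385934
B = arcsin(0.385934) ≈ 22.7017°
(Since b ≤ a we need B ≤ A, so the obtuse alternative 180° − 22.7017° ≈ 157.298° is rejected.)

B = 22.7°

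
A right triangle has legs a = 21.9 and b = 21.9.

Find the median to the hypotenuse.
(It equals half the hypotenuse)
Hypotenuse c = √(a² + b²) = √(479.61 + 479.61) = √959.22 ≈ 30.9713
Median to hypotenuse = c/2 ≈ 30.9713/2 ≈ 15.4856

Median = 15.49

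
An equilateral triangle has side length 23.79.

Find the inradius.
r = Area/s with s the semi-perimeter.
Area = (√3/4)·23.79² = (√3/4)·565.9641 ≈ 0.433013·565.9641 ≈ 245.07
s = 3·23.79/2 = 35.685
r ≈ 245.07/35.685 ≈ 6.86758
(Equivalently r = side/(2√3) = 23.79/3.4641 ≈ 6.86758.)

r = 6.868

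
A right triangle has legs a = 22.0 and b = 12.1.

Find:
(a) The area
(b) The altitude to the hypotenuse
(a) The legs are perpendicular, so Area = ½·a·b = ½·22.0·12.1 = ½·266.2 = 133.1
(b) Hypotenuse c = √(a² + b²) = √(484 + 146.41) = √630.41 ≈ 25.108
    Area = ½·c·h_c  ⇒  h_c = 2·Area/c = 266.2/25.108 ≈ 10.6022

Area = 133.1, h_c = 10.6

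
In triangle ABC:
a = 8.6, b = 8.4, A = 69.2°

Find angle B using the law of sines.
a/sin(A) = b/sin(B)  ⇒  sin(B) = b·sin(A)/a = 8.4·sin(69.2°)/8.6
sin(69.2°) ≈ 0.934826
sin(B) ≈ 8.4·0.934826/8.6 ≈ 7.85254/8.6 ≈ 0.913086
B = arcsin(0.913086) ≈ 65.9353°
(Since b ≤ a we need B ≤ A, so the obtuse alternative 180° − 65.9353° ≈ 114.065° is rejected.)

B = 65.94°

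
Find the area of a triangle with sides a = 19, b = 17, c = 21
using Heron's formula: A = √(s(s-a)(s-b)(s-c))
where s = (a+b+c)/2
s = (19 + 17 + 21)/2 = 57/2 = 28.5
s − a = 9.5, s − b = 11.5, s − c = 7.5
s(s−a)(s−b)(s−c) = 28.5·9.5·11.5·7.5 = 23352.1875
Area = √23352.1875 ≈ 152.814

s = 28.5, Area = 152.8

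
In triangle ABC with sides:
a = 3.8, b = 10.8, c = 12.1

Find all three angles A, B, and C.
Law of cosines for each angle (a² = 14.44, b² = 116.64, c² = 146.41):
cos(A) = (b² + c² − a²)/(2bc) = (116.64 + 146.41 − 14.44)/(2·10.8·12.1) = 248.61/261.36 ≈ 0.951217  ⇒  A ≈ 17.9703°
cos(B) = (a² + c² − b²)/(2ac) = (14.44 + 146.41 − 116.64)/(2·3.8·12.1) = 44.21/91.96 ≈ 0.480753  ⇒  B ≈ 61.2654°
cos(C) = (a² + b² − c²)/(2ab) = (14.44 + 116.64 − 146.41)/(2·3.8·10.8) = -15.33/82.08 ≈ -0.186769  ⇒  C ≈ 100.764°
Check: A + B + C ≈ 180°

A = 17.97°, B = 61.27°, C = 100.8°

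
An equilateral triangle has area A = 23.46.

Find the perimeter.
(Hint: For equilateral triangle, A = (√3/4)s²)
A = (√3/4)s²  ⇒  s² = 4A/√3 = 4·23.46/√3 = 93.84/1.73205 ≈ 54.1785
s ≈ √54.1785 ≈ 7.36061
Perimeter = 3s ≈ 3·7.36061 ≈ 22.0818

Perimeter = 22.08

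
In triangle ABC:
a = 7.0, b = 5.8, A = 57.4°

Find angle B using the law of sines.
a/sin(A) = b/sin(B)  ⇒  sin(B) = b·sin(A)/a = 5.8·sin(57.4°)/7.0
sin(57.4°) ≈ 0.842452
sin(B) ≈ 5.8·0.842452/7.0 ≈ 4.88622/7.0 ≈ 0.698032
B = arcsin(0.698032) ≈ 44.2693°
(Since b ≤ a we need B ≤ A, so the obtuse alternative 180° − 44.2693° ≈ 135.731° is rejected.)

B = 44.27°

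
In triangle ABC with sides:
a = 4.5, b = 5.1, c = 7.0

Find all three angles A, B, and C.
Law of cosines for each angle (a² = 20.25, b² = 26.01, c² = 49):
cos(A) = (b² + c² − a²)/(2bc) = (26.01 + 49 − 20.25)/(2·5.1·7.0) = 54.76/71.4 ≈ 0.766947  ⇒  A ≈ 39.9195°
cos(B) = (a² + c² − b²)/(2ac) = (20.25 + 49 − 26.01)/(2·4.5·7.0) = 43.24/63 ≈ 0.686349  ⇒  B ≈ 46.6582°
cos(C) = (a² + b² − c²)/(2ab) = (20.25 + 26.01 − 49)/(2·4.5·5.1) = -2.74/45.9 ≈ -0.059695  ⇒  C ≈ 93.4223°
Check: A + B + C ≈ 180°

A = 39.92°, B = 46.66°, C = 93.42°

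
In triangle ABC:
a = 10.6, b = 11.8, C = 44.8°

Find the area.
Two sides and the included angle (SAS): A = ½·a·b·sin(C) = ½·10.6·11.8·sin(44.8°)
sin(44.8°) ≈ 0.704634
A ≈ ½·125.08·0.704634 = 62.54·0.704634 ≈ 44.0678

Area = 44.07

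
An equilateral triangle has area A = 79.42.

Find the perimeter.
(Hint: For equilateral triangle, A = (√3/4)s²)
A = (√3/4)s²  ⇒  s² = 4A/√3 = 4·79.42/√3 = 317.68/1.73205 ≈ 183.413
s ≈ √183.413 ≈ 13.543
Perimeter = 3s ≈ 3·13.543 ≈ 40.629

Perimeter = 40.63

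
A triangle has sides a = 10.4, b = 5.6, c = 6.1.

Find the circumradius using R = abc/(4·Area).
First find the area with Heron's formula.
s = (10.4 + 5.6 + 6.1)/2 = 11.05
Area = √(s(s−a)(s−b)(s−c)) = √(11.05·0.65·5.45·4.95) ≈ √193.766 ≈ 13.92
abc = 10.4·5.6·6.1 = 355.264
R = abc/(4·Area) ≈ 355.264/(4·13.92) = 355.264/55.6799 ≈ 6.38047

R = 6.38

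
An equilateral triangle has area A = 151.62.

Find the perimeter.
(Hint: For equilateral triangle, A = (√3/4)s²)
A = (√3/4)s²  ⇒  s² = 4A/√3 = 4·151.62/√3 = 606.48/1.73205 ≈ 350.151
s ≈ √350.151 ≈ 18.7123
Perimeter = 3s ≈ 3·18.7123 ≈ 56.137

Perimeter = 56.14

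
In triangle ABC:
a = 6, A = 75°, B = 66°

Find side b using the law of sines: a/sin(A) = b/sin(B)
a/sin(A) = b/sin(B)  ⇒  b = a·sin(B)/sin(A) = 6·sin(66°)/sin(75°)
sin(66°) ≈ 0.913545, sin(75°) ≈ 0.965926
b ≈ 6·0.913545/0.965926 ≈ 5.48127/0.965926 ≈ 5.67463

b = 5.675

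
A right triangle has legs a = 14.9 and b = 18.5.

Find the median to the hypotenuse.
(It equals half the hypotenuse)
Hypotenuse c = √(a² + b²) = √(222.01 + 342.25) = √564.26 ≈ 23.7542
Median to hypotenuse = c/2 ≈ 23.7542/2 ≈ 11.8771

Median = 11.88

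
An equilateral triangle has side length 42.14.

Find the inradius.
r = Area/s with s the semi-perimeter.
Area = (√3/4)·42.14² = (√3/4)·1775.7796 ≈ 0.433013·1775.7796 ≈ 768.935
s = 3·42.14/2 = 63.21
r ≈ 768.935/63.21 ≈ 12.1648
(Equivalently r = side/(2√3) = 42.14/3.4641 ≈ 12.1648.)

r = 12.16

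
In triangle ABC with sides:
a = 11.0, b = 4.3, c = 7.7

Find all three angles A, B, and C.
Law of cosines for each angle (a² = 121, b² = 18.49, c² = 59.29):
cos(A) = (b² + c² − a²)/(2bc) = (18.49 + 59.29 − 121)/(2·4.3·7.7) = -43.22/66.22 ≈ -0.652673  ⇒  A ≈ 130.743°
cos(B) = (a² + c² − b²)/(2ac) = (121 + 59.29 − 18.49)/(2·11.0·7.7) = 161.8/169.4 ≈ 0.955136  ⇒  B ≈ 17.2276°
cos(C) = (a² + b² − c²)/(2ab) = (121 + 18.49 − 59.29)/(2·11.0·4.3) = 80.2/94.6 ≈ 0.84778  ⇒  C ≈ 32.029°
Check: A + B + C ≈ 180°

A = 130.7°, B = 17.23°, C = 32.03°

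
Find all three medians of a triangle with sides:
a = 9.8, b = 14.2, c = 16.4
Median formula: m_a = ½√(2b² + 2c² − a²) (and cyclically). a² = 96.04, b² = 201.64, c² = 268.96.
m_a = ½√(2·201.64 + 2·268.96 − 96.04) = ½√845.16 ≈ ½·29.0716 ≈ 14.5358
m_b = ½√(2·96.04 + 2·268.96 − 201.64) = ½√528.36 ≈ ½·22.9861 ≈ 11.493
m_c = ½√(2·96.04 + 2·201.64 − 268.96) = ½√326.4 ≈ ½·18.0665 ≈ 9.03327

m_a = 14.54, m_b = 11.49, m_c = 9.033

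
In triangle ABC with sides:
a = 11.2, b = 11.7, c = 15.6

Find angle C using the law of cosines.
c² = a² + b² − 2ab·cos(C)  ⇒  cos(C) = (a² + b² − c²)/(2ab)
cos(C) = (11.2² + 11.7² − 15.6²)/(2·11.2·11.7) = (125.44 + 136.89 − 243.36)/262.08 = 18.97/262.08 ≈ 0.0723825
C = arccos(0.0723825) ≈ 85.8492°

C = 85.85°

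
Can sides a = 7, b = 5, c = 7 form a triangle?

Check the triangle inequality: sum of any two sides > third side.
a + b vs c: 7 + 5 = 12 > 7  ✓
a + c vs b: 7 + 7 = 14 > 5  ✓
b + c vs a: 5 + 7 = 12 > 7  ✓

Yes, triangle inequality satisfied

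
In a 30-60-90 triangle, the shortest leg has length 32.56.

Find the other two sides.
In a 30-60-90 triangle the sides are in ratio 1 : √3 : 2 (short leg : long leg : hypotenuse).
Long leg = 32.56·√3 ≈ 32.56·1.73205 ≈ 56.3956
Hypotenuse = 2·32.56 = 65.12

Long leg = 32.56√3 = 56.4, Hypotenuse = 65.12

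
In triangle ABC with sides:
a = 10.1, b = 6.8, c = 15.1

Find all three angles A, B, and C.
Law of cosines for each angle (a² = 102.01, b² = 46.24, c² = 228.01):
cos(A) = (b² + c² − a²)/(2bc) = (46.24 + 228.01 − 102.01)/(2·6.8·15.1) = 172.24/205.36 ≈ 0.838722  ⇒  A ≈ 32.9946°
cos(B) = (a² + c² − b²)/(2ac) = (102.01 + 228.01 − 46.24)/(2·10.1·15.1) = 283.78/305.02 ≈ 0.930365  ⇒  B ≈ 21.5082°
cos(C) = (a² + b² − c²)/(2ab) = (102.01 + 46.24 − 228.01)/(2·10.1·6.8) = -79.76/137.36 ≈ -0.580664  ⇒  C ≈ 125.497°
Check: A + B + C ≈ 180°

A = 32.99°, B = 21.51°, C = 125.5°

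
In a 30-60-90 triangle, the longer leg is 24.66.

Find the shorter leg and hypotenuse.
In a 30-60-90 triangle the sides are in ratio 1 : √3 : 2, so short leg = long leg/√3 and hypotenuse = 2·(short leg).
Short leg = 24.66/√3 ≈ 24.66/1.73205 ≈ 14.2375
Hypotenuse = 2·14.2375 ≈ 28.4749

Short leg = 14.24, Hypotenuse = 28.47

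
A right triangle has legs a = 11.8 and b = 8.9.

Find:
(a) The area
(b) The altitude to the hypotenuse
(a) The legs are perpendicular, so Area = ½·a·b = ½·11.8·8.9 = ½·105.02 = 52.51
(b) Hypotenuse c = √(a² + b²) = √(139.24 + 79.21) = √218.45 ≈ 14.7801
    Area = ½·c·h_c  ⇒  h_c = 2·Area/c = 105.02/14.7801 ≈ 7.10552

Area = 52.51, h_c = 7.106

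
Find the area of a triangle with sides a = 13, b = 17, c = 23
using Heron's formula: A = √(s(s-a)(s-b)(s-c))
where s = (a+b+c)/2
s = (13 + 17 + 23)/2 = 53/2 = 26.5
s − a = 13.5, s − b = 9.5, s − c = 3.5
s(s−a)(s−b)(s−c) = 26.5·13.5·9.5·3.5 = 11895.1875
Area = √11895.1875 ≈ 109.065

s = 26.5, Area = 109.1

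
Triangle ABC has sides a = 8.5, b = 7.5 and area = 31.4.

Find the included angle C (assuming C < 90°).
Area = ½·a·b·sin(C)  ⇒  sin(C) = 2·Area/(a·b) = 2·31.4/(8.5·7.5) = 62.8/63.75 ≈ 0.985098
C = arcsin(0.985098) ≈ 80.0962° (taking the acute solution since C < 90°)

C = 80.1°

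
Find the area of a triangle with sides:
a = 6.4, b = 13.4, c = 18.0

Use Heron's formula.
s = (6.4 + 13.4 + 18.0)/2 = 37.8/2 = 18.9
s − a = 12.5, s − b = 5.5, s − c = 0.9
s(s−a)(s−b)(s−c) = 18.9·12.5·5.5·0.9 ≈ 1169.44
Area = √1169.44 ≈ 34.197

Area = 34.2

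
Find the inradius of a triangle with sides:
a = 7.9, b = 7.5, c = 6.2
r = Area/s where s is the semi-perimeter.
s = (7.9 + 7.5 + 6.2)/2 = 21.6/2 = 10.8
Area = √(s(s−a)(s−b)(s−c)) = √(10.8·2.9·3.3·4.6) ≈ √475.438 ≈ 21.8045
r ≈ 21.8045/10.8 ≈ 2.01894

r = 2.019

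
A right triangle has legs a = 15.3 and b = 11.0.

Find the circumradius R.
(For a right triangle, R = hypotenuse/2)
Hypotenuse c = √(a² + b²) = √(234.09 + 121) = √355.09 ≈ 18.8438
R = c/2 ≈ 18.8438/2 ≈ 9.42192

R = 9.422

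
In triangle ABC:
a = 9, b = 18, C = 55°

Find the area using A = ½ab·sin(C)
A = ½·a·b·sin(C) = ½·9·18·sin(55°)
sin(55°) ≈ 0.819152
A ≈ ½·162·0.819152 = 81·0.819152 ≈ 66.3513

Area = 66.35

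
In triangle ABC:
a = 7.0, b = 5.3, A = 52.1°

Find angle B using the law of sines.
a/sin(A) = b/sin(B)  ⇒  sin(B) = b·sin(A)/a = 5.3·sin(52.1°)/7.0
sin(52.1°) ≈ 0.789084
sin(B) ≈ 5.3·0.789084/7.0 ≈ 4.18215/7.0 ≈ 0.597449
B = arcsin(0.597449) ≈ 36.6874°
(Since b ≤ a we need B ≤ A, so the obtuse alternative 180° − 36.6874° ≈ 143.313° is rejected.)

B = 36.69°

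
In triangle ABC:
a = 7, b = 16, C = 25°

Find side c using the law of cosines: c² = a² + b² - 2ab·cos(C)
c² = 7² + 16² − 2·7·16·cos(25°)
cos(25°) ≈ 0.906308
c² ≈ 49 + 256 − 224·(0.906308) ≈ 305 − 203.013 ≈ 101.987
c ≈ √101.987 ≈ 10.0989

c = 10.1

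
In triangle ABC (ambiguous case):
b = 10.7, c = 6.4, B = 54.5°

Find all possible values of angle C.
b/sin(B) = c/sin(C)  ⇒  sin(C) = c·sin(B)/b = 6.4·sin(54.5°)/10.7
sin(54.5°) ≈ 0.814116
sin(C) ≈ 6.4·0.814116/10.7 ≈ 5.21034/10.7 ≈ 0.486948
Candidate 1: C₁ = arcsin(0.486948) ≈ 29.1402°  →  A = 180° − 54.5° − 29.1402° ≈ 96.3598° > 0, valid
Candidate 2: C₂ = 180° − C₁ ≈ 150.86°  →  A = 180° − 54.5° − 150.86° ≈ -25.3598° ≤ 0, not a valid triangle

C = 29.14° (one solution)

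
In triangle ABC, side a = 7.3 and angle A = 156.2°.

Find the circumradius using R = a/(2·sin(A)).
R = a/(2·sin(A)) = 7.3/(2·sin(156.2°))
sin(156.2°) ≈ 0.403545
R ≈ 7.3/(2·0.403545) = 7.3/0.807091 ≈ 9.04483

R = 9.045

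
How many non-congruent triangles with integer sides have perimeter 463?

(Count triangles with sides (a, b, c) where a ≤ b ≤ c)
Let a ≤ b ≤ c with a + b + c = 463. The only binding inequality is a + b > c, i.e. 463 − c > c, so c < 463/2; and c ≥ 463/3 since c is the largest side.
So 155 ≤ c ≤ 231. For each c, b runs from ⌈(463 − c)/2⌉ up to c (then a = 463 − b − c satisfies 1 ≤ a ≤ b automatically), giving c − ⌈(463 − c)/2⌉ + 1 choices.
Summing over c: 2 + 3 + 5 + 6 + … + 114 + 116  (77 terms, c = 155, …, 231) = 4524
Check (closed form: nearest integer to p²/48 for even p, (p+3)²/48 for odd p): (463+3)²/48 = 466²/48 = 217156/48 ≈ 4524.08 → 4524

4524 triangles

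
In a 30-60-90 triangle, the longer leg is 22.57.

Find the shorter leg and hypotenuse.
In a 30-60-90 triangle the sides are in ratio 1 : √3 : 2, so short leg = long leg/√3 and hypotenuse = 2·(short leg).
Short leg = 22.57/√3 ≈ 22.57/1.73205 ≈ 13.0308
Hypotenuse = 2·13.0308 ≈ 26.0616

Short leg = 13.03, Hypotenuse = 26.06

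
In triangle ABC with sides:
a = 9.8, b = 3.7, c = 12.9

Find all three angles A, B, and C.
Law of cosines for each angle (a² = 96.04, b² = 13.69, c² = 166.41):
cos(A) = (b² + c² − a²)/(2bc) = (13.69 + 166.41 − 96.04)/(2·3.7·12.9) = 84.06/95.46 ≈ 0.880578  ⇒  A ≈ 28.2878°
cos(B) = (a² + c² − b²)/(2ac) = (96.04 + 166.41 − 13.69)/(2·9.8·12.9) = 248.76/252.84 ≈ 0.983863  ⇒  B ≈ 10.307°
cos(C) = (a² + b² − c²)/(2ab) = (96.04 + 13.69 − 166.41)/(2·9.8·3.7) = -56.68/72.52 ≈ -0.781577  ⇒  C ≈ 141.405°
Check: A + B + C ≈ 180°

A = 28.29°, B = 10.31°, C = 141.4°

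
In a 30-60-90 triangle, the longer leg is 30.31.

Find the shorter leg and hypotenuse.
In a 30-60-90 triangle the sides are in ratio 1 : √3 : 2, so short leg = long leg/√3 and hypotenuse = 2·(short leg).
Short leg = 30.31/√3 ≈ 30.31/1.73205 ≈ 17.4995
Hypotenuse = 2·17.4995 ≈ 34.999

Short leg = 17.5, Hypotenuse = 35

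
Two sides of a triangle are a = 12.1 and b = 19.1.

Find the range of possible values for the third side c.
Triangle inequality: |a − b| < c < a + b
|a − b| = |12.1 − 19.1| = 7
a + b = 12.1 + 19.1 = 31.2

7 < c < 31.2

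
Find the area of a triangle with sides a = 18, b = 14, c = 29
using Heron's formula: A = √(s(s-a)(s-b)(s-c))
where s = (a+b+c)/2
s = (18 + 14 + 29)/2 = 61/2 = 30.5
s − a = 12.5, s − b = 16.5, s − c = 1.5
s(s−a)(s−b)(s−c) = 30.5·12.5·16.5·1.5 = 9435.9375
Area = √9435.9375 ≈ 97.1388

s = 30.5, Area = 97.14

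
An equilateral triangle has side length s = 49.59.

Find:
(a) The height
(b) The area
(a) The height splits the triangle into two 30-60-90 halves: h = s·√3/2 = 49.59·1.73205/2 ≈ 85.8924/2 ≈ 42.9462
(b) Area = (√3/4)·s² = (√3/4)·49.59² = (√3/4)·2459.1681 ≈ 0.433013·2459.1681 ≈ 1064.85

Height = 42.95, Area = 1065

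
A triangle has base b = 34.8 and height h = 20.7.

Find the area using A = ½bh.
A = ½·b·h = ½·34.8·20.7 = ½·720.36 = 360.18

Area = 360.18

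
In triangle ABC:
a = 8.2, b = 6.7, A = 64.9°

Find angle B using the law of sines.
a/sin(A) = b/sin(B)  ⇒  sin(B) = b·sin(A)/a = 6.7·sin(64.9°)/8.2
sin(64.9°) ≈ 0.905569
sin(B) ≈ 6.7·0.905569/8.2 ≈ 6.06731/8.2 ≈ 0.739916
B = arcsin(0.739916) ≈ 47.7243°
(Since b ≤ a we need B ≤ A, so the obtuse alternative 180° − 47.7243° ≈ 132.276° is rejected.)

B = 47.72°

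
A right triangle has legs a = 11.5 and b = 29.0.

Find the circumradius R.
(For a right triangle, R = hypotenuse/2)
Hypotenuse c = √(a² + b²) = √(132.25 + 841) = √973.25 ≈ 31.197
R = c/2 ≈ 31.197/2 ≈ 15.5985

R = 15.6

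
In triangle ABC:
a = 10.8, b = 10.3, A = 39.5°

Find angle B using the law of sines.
a/sin(A) = b/sin(B)  ⇒  sin(B) = b·sin(A)/a = 10.3·sin(39.5°)/10.8
sin(39.5°) ≈ 0.636078
sin(B) ≈ 10.3·0.636078/10.8 ≈ 6.55161/10.8 ≈ 0.60663
B = arcsin(0.60663) ≈ 37.3462°
(Since b ≤ a we need B ≤ A, so the obtuse alternative 180° − 37.3462° ≈ 142.654° is rejected.)

B = 37.35°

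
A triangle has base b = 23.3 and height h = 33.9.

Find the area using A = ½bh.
A = ½·b·h = ½·23.3·33.9 = ½·789.87 = 394.935

Area = 394.935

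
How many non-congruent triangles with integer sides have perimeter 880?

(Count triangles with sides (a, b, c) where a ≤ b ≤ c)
Let a ≤ b ≤ c with a + b + c = 880. The only binding inequality is a + b > c, i.e. 880 − c > c, so c < 880/2; and c ≥ 880/3 since c is the largest side.
So 294 ≤ c ≤ 439. For each c, b runs from ⌈(880 − c)/2⌉ up to c (then a = 880 − b − c satisfies 1 ≤ a ≤ b automatically), giving c − ⌈(880 − c)/2⌉ + 1 choices.
Summing over c: 2 + 3 + 5 + 6 + … + 218 + 219  (146 terms, c = 294, …, 439) = 16133
Check (closed form: nearest integer to p²/48 for even p, (p+3)²/48 for odd p): 880²/48 = 774400/48 ≈ 16133.33 → 16133

16133 triangles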